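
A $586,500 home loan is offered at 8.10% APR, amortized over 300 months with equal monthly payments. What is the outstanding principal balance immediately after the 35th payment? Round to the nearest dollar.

With monthly rate i = 8.1%/12 = 0.0067500, the balance after k of n payments is P · [(1+i)^n − (1+i)^k] / [(1+i)^n − 1].
(1+0.0067500)^300 = 7.52473975 and (1+0.0067500)^35 = 1.26548598, so the balance is 586,500 × (7.52473975 − 1.26548598) / (7.52473975 − 1) = $562,635.83.

$562,636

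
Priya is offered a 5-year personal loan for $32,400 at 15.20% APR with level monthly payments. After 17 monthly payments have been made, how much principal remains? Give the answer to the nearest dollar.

$25,547

With monthly rate i = 15.2%/12 = 0.0126667, the balance after k of n payments is P · [(1+i)^n − (1+i)^k] / [(1+i)^n − 1].
(1+0.0126667)^60 = 2.12809440 and (1+0.0126667)^17 = 1.23859908, so the balance is 32,400 × (2.12809440 − 1.23859908) / (2.12809440 − 1) = $25,547.20.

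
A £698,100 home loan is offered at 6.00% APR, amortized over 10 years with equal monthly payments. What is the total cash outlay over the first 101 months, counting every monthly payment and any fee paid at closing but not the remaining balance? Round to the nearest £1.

£782,784

Monthly rate = 6%/12 = 0.0050000; payment = 698,100 × 0.0050000 / (1 − (1+0.0050000)^−120) = £7,750.34.
Total outlay = 101 × £7,750.34 = £782,784.34.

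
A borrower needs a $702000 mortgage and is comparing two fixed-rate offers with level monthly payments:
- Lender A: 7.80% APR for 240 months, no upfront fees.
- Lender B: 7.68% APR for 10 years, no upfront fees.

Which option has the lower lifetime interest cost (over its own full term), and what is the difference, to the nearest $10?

Lender A: monthly rate = 7.8%/12 = 0.0065000; payment = 702,000 × 0.0065000 / (1 − (1+0.0065000)^−240) = $5,784.73.
Total interest on Lender A = 240 × $5,784.73 − $702,000 = $686,335.20.
Lender B: monthly rate = 7.68%/12 = 0.0064000; payment = 702,000 × 0.0064000 / (1 − (1+0.0064000)^−120) = $8,398.96.
Total interest on Lender B = 120 × $8,398.96 − $702,000 = $305,875.20.
Lender B is lower by $380,460.00.

Lender B by $380,460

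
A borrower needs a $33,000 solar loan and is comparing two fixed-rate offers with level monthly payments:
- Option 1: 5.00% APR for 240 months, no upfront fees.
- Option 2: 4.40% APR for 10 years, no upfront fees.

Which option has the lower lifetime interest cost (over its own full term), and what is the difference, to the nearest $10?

Option 1: monthly rate = 5%/12 = 0.0041667; payment = 33,000 × 0.0041667 / (1 − (1+0.0041667)^−240) = $217.79.
Total interest on Option 1 = 240 × $217.79 − $33,000 = $19,269.60.
Option 2: monthly rate = 4.4%/12 = 0.0036667; payment = 33,000 × 0.0036667 / (1 − (1+0.0036667)^−120) = $340.42.
Total interest on Option 2 = 120 × $340.42 − $33,000 = $7,850.40.
Option 2 is lower by $11,419.20.

Option 2 by $11,420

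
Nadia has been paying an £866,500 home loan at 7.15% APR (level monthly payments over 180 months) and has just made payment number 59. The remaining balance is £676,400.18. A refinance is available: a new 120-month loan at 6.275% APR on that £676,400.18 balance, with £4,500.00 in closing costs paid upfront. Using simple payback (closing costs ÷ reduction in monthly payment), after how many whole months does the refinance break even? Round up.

18 months

Current payment = 866,500 × 7.15%/12 / (1 − (1+0.0059583)^−180) = £7,861.19.
Refinanced payment = 676,400.18 × 0.0052292 / (1 − (1+0.0052292)^−120) = £7,603.18.
Monthly savings = £7,861.19 − £7,603.18 = £258.01.
Break-even = £4,500.00 / £258.01 = 17.44 → 18 months.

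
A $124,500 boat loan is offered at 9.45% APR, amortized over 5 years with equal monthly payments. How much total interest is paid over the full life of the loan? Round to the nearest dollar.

Monthly rate = 9.45%/12 = 0.0078750; payment = 124,500 × 0.0078750 / (1 − (1+0.0078750)^−60) = $2,611.69.
Total paid = 60 × $2,611.69 = $156,701.40; interest = $156,701.40 − $124,500 = $32,201.40.

$32,201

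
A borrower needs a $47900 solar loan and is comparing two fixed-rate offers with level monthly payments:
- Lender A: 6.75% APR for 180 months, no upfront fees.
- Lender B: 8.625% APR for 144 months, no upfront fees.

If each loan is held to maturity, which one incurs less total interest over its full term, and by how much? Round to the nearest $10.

Lender A by $750

Lender A: at 6.75% the monthly rate is 0.0056250, so the payment is 47,900 × 0.0056250 / (1 − 1.0056250^−180) = $423.87.
Total interest on Lender A = 180 × $423.87 − $47,900 = $28,396.60.
Lender B: at 8.625% the monthly rate is 0.0071875, so the payment is 47,900 × 0.0071875 / (1 − 1.0071875^−144) = $535.05.
Total interest on Lender B = 144 × $535.05 − $47,900 = $29,147.20.
Lender A is lower by $750.60.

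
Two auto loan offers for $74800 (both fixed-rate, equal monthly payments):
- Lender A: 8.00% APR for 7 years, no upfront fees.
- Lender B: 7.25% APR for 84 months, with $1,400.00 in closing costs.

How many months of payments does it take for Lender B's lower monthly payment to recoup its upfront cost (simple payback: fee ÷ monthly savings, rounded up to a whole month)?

51 months

Lender A: monthly rate = 8%/12 = 0.0066667; payment = 74,800 × 0.0066667 / (1 − (1+0.0066667)^−84) = $1,165.85.
Lender B: monthly rate = 7.25%/12 = 0.0060417; payment = 74,800 × 0.0060417 / (1 − (1+0.0060417)^−84) = $1,138.10.
Monthly savings = $1,165.85 − $1,138.10 = $27.75.
Break-even = $1,400.00 / $27.75 = 50.45 → 51 months.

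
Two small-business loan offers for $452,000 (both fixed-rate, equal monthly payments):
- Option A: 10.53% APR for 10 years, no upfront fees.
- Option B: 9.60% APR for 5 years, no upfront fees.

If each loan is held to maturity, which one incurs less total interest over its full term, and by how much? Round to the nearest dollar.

Option B by $161,902

Option A: at 10.53% the monthly rate is 0.0087750, so the payment is 452,000 × 0.0087750 / (1 − 1.0087750^−120) = $6,106.66.
Total interest on Option A = 120 × $6,106.66 − $452,000 = $280,799.20.
Option B: at 9.60% the monthly rate is 0.0080000, so the payment is 452,000 × 0.0080000 / (1 − 1.0080000^−60) = $9,514.95.
Total interest on Option B = 60 × $9,514.95 − $452,000 = $118,897.00.
Option B is lower by $161,902.20.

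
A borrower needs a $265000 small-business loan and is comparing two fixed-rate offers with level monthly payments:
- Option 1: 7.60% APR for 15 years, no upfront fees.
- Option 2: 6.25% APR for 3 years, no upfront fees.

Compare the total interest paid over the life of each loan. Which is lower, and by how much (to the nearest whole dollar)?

Option 2 by $153,593

Option 1: at 7.60% the monthly rate is 0.0063333, so the payment is 265,000 × 0.0063333 / (1 − 1.0063333^−180) = $2,471.67.
Total interest on Option 1 = 180 × $2,471.67 − $265,000 = $179,900.60.
Option 2: monthly rate = 6.25%/12 = 0.0052083; payment = 265,000 × 0.0052083 / (1 − (1+0.0052083)^−36) = $8,091.87.
Total interest on Option 2 = 36 × $8,091.87 − $265,000 = $26,307.32.
Option 2 is lower by $153,593.28.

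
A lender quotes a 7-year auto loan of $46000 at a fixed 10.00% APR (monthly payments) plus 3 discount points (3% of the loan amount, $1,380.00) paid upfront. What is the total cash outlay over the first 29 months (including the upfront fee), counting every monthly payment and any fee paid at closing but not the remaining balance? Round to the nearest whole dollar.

At 10.00% the monthly rate is 0.0083333, so the payment is 46,000 × 0.0083333 / (1 − 1.0083333^−84) = $763.65.
Total outlay = 29 × $763.65 + $1,380.00 = $23,525.85.

$23,526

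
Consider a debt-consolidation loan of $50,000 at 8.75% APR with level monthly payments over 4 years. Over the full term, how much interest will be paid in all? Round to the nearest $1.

Monthly rate = 8.75%/12 = 0.0072917; payment = 50,000 × 0.0072917 / (1 − (1+0.0072917)^−48) = $1,238.33.
Total paid = 48 × $1,238.33 = $59,439.84; interest = $59,439.84 − $50,000 = $9,439.84.

$9,440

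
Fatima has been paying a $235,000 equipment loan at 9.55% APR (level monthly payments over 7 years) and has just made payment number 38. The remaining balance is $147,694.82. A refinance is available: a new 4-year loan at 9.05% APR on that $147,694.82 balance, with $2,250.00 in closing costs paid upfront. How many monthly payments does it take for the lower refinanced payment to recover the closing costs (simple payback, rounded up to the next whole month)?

14 months

Current payment = 235,000 × 9.55%/12 / (1 − (1+0.0079583)^−84) = $3,846.86.
Refinanced payment = 147,694.82 × 0.0075417 / (1 − (1+0.0075417)^−48) = $3,678.90.
Monthly savings = $3,846.86 − $3,678.90 = $167.96.
Break-even = $2,250.00 / $167.96 = 13.40 → 14 months.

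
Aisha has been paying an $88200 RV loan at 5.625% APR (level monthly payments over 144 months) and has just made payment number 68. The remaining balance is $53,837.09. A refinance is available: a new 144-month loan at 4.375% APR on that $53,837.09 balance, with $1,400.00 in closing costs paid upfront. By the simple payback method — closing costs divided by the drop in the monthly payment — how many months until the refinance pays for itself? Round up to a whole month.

Current payment = 88,200 × 5.625%/12 / (1 − (1+0.0046875)^−144) = $843.68.
Refinanced payment = 53,837.09 × 0.0036458 / (1 − (1+0.0036458)^−144) = $481.22.
Monthly savings = $843.68 − $481.22 = $362.46.
Break-even = $1,400.00 / $362.46 = 3.86 → 4 months.

4 months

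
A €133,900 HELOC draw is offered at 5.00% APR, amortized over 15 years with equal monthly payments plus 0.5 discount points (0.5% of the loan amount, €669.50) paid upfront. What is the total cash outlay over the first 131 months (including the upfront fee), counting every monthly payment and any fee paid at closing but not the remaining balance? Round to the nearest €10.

€139,380

Monthly rate = 5%/12 = 0.0041667; payment = 133,900 × 0.0041667 / (1 − (1+0.0041667)^−180) = €1,058.87.
Total outlay = 131 × €1,058.87 + €669.50 = €139,381.47.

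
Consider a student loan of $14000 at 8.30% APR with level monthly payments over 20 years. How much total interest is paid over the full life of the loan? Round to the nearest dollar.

Monthly rate = 8.3%/12 = 0.0069167; payment = 14,000 × 0.0069167 / (1 − (1+0.0069167)^−240) = $119.73.
Total paid = 240 × $119.73 = $28,735.20; interest = $28,735.20 − $14,000 = $14,735.20.

$14,735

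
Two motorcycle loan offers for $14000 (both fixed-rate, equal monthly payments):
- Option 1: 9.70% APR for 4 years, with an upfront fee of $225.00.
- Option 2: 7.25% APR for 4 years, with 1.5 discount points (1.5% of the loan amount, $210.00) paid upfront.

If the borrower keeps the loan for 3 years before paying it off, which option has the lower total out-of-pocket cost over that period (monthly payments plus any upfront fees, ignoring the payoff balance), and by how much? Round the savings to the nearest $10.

Option 2 by $600

Option 1: at 9.70% the monthly rate is 0.0080833, so the payment is 14,000 × 0.0080833 / (1 − 1.0080833^−48) = $353.06.
Option 2: monthly rate = 7.25%/12 = 0.0060417; payment = 14,000 × 0.0060417 / (1 − (1+0.0060417)^−48) = $336.87.
Over 36 months: Option 1 costs 36 × $353.06 + $225.00 = $12,935.16; Option 2 costs 36 × $336.87 + $210.00 = $12,337.32.
Option 2 is cheaper by $12,935.16 − $12,337.32 = $597.84.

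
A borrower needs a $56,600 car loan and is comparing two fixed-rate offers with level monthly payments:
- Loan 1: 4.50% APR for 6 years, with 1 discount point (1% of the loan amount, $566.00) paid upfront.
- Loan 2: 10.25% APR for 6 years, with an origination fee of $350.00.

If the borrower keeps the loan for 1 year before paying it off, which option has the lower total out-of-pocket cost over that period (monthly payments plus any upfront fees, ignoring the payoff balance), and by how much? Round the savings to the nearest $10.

Loan 1 by $1,670

Loan 1: at 4.50% the monthly rate is 0.0037500, so the payment is 56,600 × 0.0037500 / (1 − 1.0037500^−72) = $898.47.
Loan 2: monthly rate = 10.25%/12 = 0.0085417; payment = 56,600 × 0.0085417 / (1 − (1+0.0085417)^−72) = $1,055.71.
Over 12 months: Loan 1 costs 12 × $898.47 + $566.00 = $11,347.64; Loan 2 costs 12 × $1,055.71 + $350.00 = $13,018.52.
Loan 1 is cheaper by $13,018.52 − $11,347.64 = $1,670.88.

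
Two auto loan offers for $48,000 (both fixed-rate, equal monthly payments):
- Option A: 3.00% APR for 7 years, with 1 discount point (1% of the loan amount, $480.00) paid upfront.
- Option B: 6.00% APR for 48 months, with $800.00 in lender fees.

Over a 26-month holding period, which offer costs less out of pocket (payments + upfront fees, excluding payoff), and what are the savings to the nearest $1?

Option A by $13,139

Option A: at 3.00% the monthly rate is 0.0025000, so the payment is 48,000 × 0.0025000 / (1 − 1.0025000^−84) = $634.24.
Option B: monthly rate = 6%/12 = 0.0050000; payment = 48,000 × 0.0050000 / (1 − (1+0.0050000)^−48) = $1,127.28.
Over 26 months: Option A costs 26 × $634.24 + $480.00 = $16,970.24; Option B costs 26 × $1,127.28 + $800.00 = $30,109.28.
Option A is cheaper by $30,109.28 − $16,970.24 = $13,139.04.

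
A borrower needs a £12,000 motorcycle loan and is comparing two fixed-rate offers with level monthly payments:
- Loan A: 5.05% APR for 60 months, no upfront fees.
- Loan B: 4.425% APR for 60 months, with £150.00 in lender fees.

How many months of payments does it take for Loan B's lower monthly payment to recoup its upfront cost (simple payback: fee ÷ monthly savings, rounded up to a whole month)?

44 months

Loan A: monthly rate = 5.05%/12 = 0.0042083; payment = 12,000 × 0.0042083 / (1 − (1+0.0042083)^−60) = £226.73.
Loan B: monthly rate = 4.425%/12 = 0.0036875; payment = 12,000 × 0.0036875 / (1 − (1+0.0036875)^−60) = £223.31.
Monthly savings = £226.73 − £223.31 = £3.42.
Break-even = £150.00 / £3.42 = 43.86 → 44 months.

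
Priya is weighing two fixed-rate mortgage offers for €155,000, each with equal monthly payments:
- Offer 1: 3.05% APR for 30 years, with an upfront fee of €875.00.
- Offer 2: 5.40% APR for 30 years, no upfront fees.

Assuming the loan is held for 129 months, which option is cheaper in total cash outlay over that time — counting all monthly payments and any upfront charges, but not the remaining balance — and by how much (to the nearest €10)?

Offer 1: at 3.05% the monthly rate is 0.0025417, so the payment is 155,000 × 0.0025417 / (1 − 1.0025417^−360) = €657.67.
Offer 2: at 5.40% the monthly rate is 0.0045000, so the payment is 155,000 × 0.0045000 / (1 − 1.0045000^−360) = €870.37.
Over 129 months: Offer 1 costs 129 × €657.67 + €875.00 = €85,714.43; Offer 2 costs 129 × €870.37 = €112,277.73.
Offer 1 is cheaper by €112,277.73 − €85,714.43 = €26,563.30.

Offer 1 by €26,560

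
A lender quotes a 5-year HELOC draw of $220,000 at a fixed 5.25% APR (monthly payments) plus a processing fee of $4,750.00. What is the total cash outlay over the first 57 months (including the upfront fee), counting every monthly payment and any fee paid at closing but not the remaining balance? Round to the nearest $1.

$242,834

Monthly rate = 5.25%/12 = 0.0043750; payment = 220,000 × 0.0043750 / (1 − (1+0.0043750)^−60) = $4,176.92.
Total outlay = 57 × $4,176.92 + $4,750.00 = $242,834.44.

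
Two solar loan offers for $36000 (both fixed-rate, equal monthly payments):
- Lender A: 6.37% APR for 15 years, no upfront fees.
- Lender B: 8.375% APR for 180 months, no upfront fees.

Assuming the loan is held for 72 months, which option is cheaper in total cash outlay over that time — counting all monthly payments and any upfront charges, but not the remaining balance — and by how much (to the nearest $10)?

Lender A: monthly rate = 6.37%/12 = 0.0053083; payment = 36,000 × 0.0053083 / (1 − (1+0.0053083)^−180) = $311.03.
Lender B: monthly rate = 8.375%/12 = 0.0069792; payment = 36,000 × 0.0069792 / (1 − (1+0.0069792)^−180) = $351.87.
Over 72 months: Lender A costs 72 × $311.03 = $22,394.16; Lender B costs 72 × $351.87 = $25,334.64.
Lender A is cheaper by $25,334.64 − $22,394.16 = $2,940.48.

Lender A by $2,940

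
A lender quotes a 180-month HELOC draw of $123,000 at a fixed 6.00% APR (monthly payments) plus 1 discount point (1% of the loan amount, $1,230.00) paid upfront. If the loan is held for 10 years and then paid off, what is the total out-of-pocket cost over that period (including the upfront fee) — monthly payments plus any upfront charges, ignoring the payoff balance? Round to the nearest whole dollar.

$125,783

Monthly rate = 6%/12 = 0.0050000; payment = 123,000 × 0.0050000 / (1 − (1+0.0050000)^−180) = $1,037.94.
Total outlay = 120 × $1,037.94 + $1,230.00 = $125,782.80.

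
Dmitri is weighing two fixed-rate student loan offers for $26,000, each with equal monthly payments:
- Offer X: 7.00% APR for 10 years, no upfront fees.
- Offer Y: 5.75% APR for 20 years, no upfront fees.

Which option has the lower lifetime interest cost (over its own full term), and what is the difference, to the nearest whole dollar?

Offer X by $7,584

Offer X: at 7.00% the monthly rate is 0.0058333, so the payment is 26,000 × 0.0058333 / (1 − 1.0058333^−120) = $301.88.
Total interest on Offer X = 120 × $301.88 − $26,000 = $10,225.60.
Offer Y: monthly rate = 5.75%/12 = 0.0047917; payment = 26,000 × 0.0047917 / (1 − (1+0.0047917)^−240) = $182.54.
Total interest on Offer Y = 240 × $182.54 − $26,000 = $17,809.60.
Offer X is lower by $7,584.00.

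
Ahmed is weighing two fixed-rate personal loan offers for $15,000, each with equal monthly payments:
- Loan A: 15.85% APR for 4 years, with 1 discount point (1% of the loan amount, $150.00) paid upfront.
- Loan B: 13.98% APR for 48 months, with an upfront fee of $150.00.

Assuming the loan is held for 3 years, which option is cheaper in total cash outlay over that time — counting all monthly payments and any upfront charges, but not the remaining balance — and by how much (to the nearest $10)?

Loan A: monthly rate = 15.85%/12 = 0.0132083; payment = 15,000 × 0.0132083 / (1 − (1+0.0132083)^−48) = $423.95.
Loan B: at 13.98% the monthly rate is 0.0116500, so the payment is 15,000 × 0.0116500 / (1 − 1.0116500^−48) = $409.75.
Over 36 months: Loan A costs 36 × $423.95 + $150.00 = $15,412.20; Loan B costs 36 × $409.75 + $150.00 = $14,901.00.
Loan B is cheaper by $15,412.20 − $14,901.00 = $511.20.

Loan B by $510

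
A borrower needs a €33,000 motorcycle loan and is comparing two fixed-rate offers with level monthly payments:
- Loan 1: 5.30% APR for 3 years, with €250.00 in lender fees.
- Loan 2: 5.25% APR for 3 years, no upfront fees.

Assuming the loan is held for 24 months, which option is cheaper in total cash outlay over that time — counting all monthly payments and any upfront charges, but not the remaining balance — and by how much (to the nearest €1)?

Loan 2 by €268

Loan 1: monthly rate = 5.3%/12 = 0.0044167; payment = 33,000 × 0.0044167 / (1 − (1+0.0044167)^−36) = €993.49.
Loan 2: monthly rate = 5.25%/12 = 0.0043750; payment = 33,000 × 0.0043750 / (1 − (1+0.0043750)^−36) = €992.75.
Over 24 months: Loan 1 costs 24 × €993.49 + €250.00 = €24,093.76; Loan 2 costs 24 × €992.75 = €23,826.00.
Loan 2 is cheaper by €24,093.76 − €23,826.00 = €267.76.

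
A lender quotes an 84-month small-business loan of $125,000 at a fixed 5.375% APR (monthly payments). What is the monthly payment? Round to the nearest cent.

At 5.375% the monthly rate is 0.0044792, so the payment is 125,000 × 0.0044792 / (1 − 1.0044792^−84) = $1,788.85.

$1,788.85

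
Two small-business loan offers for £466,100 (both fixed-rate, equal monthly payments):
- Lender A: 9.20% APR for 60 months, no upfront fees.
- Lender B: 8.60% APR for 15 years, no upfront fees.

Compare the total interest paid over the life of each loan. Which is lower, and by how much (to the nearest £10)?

Lender A: monthly rate = 9.2%/12 = 0.0076667; payment = 466,100 × 0.0076667 / (1 − (1+0.0076667)^−60) = £9,720.77.
Total interest on Lender A = 60 × £9,720.77 − £466,100 = £117,146.20.
Lender B: monthly rate = 8.6%/12 = 0.0071667; payment = 466,100 × 0.0071667 / (1 − (1+0.0071667)^−180) = £4,617.23.
Total interest on Lender B = 180 × £4,617.23 − £466,100 = £365,001.40.
Lender A is lower by £247,855.20.

Lender A by £247,860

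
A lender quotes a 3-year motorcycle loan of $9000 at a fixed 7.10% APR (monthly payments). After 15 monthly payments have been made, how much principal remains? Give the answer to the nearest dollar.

$5,481

With monthly rate i = 7.1%/12 = 0.0059167, the balance after k of n payments is P · [(1+i)^n − (1+i)^k] / [(1+i)^n − 1].
(1+0.0059167)^36 = 1.23660825 and (1+0.0059167)^15 = 1.09252167, so the balance is 9,000 × (1.23660825 − 1.09252167) / (1.23660825 − 1) = $5,480.70.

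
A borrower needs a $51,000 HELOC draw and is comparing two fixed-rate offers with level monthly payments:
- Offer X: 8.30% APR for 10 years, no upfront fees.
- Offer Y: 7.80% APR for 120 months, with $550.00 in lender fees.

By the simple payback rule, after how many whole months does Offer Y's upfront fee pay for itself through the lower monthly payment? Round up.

Offer X: monthly rate = 8.3%/12 = 0.0069167; payment = 51,000 × 0.0069167 / (1 − (1+0.0069167)^−120) = $626.88.
Offer Y: monthly rate = 7.8%/12 = 0.0065000; payment = 51,000 × 0.0065000 / (1 − (1+0.0065000)^−120) = $613.39.
Monthly savings = $626.88 − $613.39 = $13.49.
Break-even = $550.00 / $13.49 = 40.77 → 41 months.

41 months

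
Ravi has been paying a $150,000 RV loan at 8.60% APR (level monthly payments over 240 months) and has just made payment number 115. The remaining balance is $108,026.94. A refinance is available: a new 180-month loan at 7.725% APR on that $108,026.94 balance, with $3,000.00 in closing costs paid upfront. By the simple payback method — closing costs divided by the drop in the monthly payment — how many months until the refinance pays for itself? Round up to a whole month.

Current payment = 150,000 × 8.6%/12 / (1 − (1+0.0071667)^−240) = $1,311.24.
Refinanced payment = 108,026.94 × 0.0064375 / (1 − (1+0.0064375)^−180) = $1,015.29.
Monthly savings = $1,311.24 − $1,015.29 = $295.95.
Break-even = $3,000.00 / $295.95 = 10.14 → 11 months.

11 months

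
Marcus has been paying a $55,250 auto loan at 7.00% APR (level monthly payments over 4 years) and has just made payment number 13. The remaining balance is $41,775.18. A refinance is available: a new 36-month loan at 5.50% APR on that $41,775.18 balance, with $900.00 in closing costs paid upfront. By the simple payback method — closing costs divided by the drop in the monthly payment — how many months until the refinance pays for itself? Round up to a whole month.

Current payment = 55,250 × 7%/12 / (1 − (1+0.0058333)^−48) = $1,323.03.
Refinanced payment = 41,775.18 × 0.0045833 / (1 − (1+0.0045833)^−36) = $1,261.44.
Monthly savings = $1,323.03 − $1,261.44 = $61.59.
Break-even = $900.00 / $61.59 = 14.61 → 15 months.

15 months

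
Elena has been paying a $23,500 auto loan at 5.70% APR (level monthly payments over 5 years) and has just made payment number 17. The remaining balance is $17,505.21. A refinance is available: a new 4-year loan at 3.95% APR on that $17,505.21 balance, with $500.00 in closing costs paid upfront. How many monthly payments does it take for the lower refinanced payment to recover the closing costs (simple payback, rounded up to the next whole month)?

9 months

Current payment = 23,500 × 5.7%/12 / (1 − (1+0.0047500)^−60) = $451.05.
Refinanced payment = 17,505.21 × 0.0032917 / (1 − (1+0.0032917)^−48) = $394.86.
Monthly savings = $451.05 − $394.86 = $56.19.
Break-even = $500.00 / $56.19 = 8.90 → 9 months.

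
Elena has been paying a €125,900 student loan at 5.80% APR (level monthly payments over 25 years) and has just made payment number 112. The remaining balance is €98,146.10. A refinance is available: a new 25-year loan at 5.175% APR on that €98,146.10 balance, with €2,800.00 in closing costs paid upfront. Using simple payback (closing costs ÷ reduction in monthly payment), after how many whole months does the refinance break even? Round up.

Current payment = 125,900 × 5.8%/12 / (1 − (1+0.0048333)^−300) = €795.85.
Refinanced payment = 98,146.10 × 0.0043125 / (1 − (1+0.0043125)^−300) = €583.80.
Monthly savings = €795.85 − €583.80 = €212.05.
Break-even = €2,800.00 / €212.05 = 13.20 → 14 months.

14 months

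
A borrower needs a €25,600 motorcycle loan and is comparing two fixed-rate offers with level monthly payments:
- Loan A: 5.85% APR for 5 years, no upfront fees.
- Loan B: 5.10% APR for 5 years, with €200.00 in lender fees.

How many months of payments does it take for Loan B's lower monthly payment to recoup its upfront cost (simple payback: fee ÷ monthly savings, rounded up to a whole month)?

23 months

Loan A: monthly rate = 5.85%/12 = 0.0048750; payment = 25,600 × 0.0048750 / (1 − (1+0.0048750)^−60) = €493.14.
Loan B: monthly rate = 5.1%/12 = 0.0042500; payment = 25,600 × 0.0042500 / (1 − (1+0.0042500)^−60) = €484.28.
Monthly savings = €493.14 − €484.28 = €8.86.
Break-even = €200.00 / €8.86 = 22.57 → 23 months.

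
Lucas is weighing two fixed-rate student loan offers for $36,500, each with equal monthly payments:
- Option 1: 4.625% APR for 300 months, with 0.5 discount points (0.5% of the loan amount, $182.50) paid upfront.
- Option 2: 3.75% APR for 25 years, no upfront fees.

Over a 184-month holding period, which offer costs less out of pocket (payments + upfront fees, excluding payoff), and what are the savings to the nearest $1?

Option 2 by $3,461

Option 1: at 4.625% the monthly rate is 0.0038542, so the payment is 36,500 × 0.0038542 / (1 − 1.0038542^−300) = $205.48.
Option 2: at 3.75% the monthly rate is 0.0031250, so the payment is 36,500 × 0.0031250 / (1 − 1.0031250^−300) = $187.66.
Over 184 months: Option 1 costs 184 × $205.48 + $182.50 = $37,990.82; Option 2 costs 184 × $187.66 = $34,529.44.
Option 2 is cheaper by $37,990.82 − $34,529.44 = $3,461.38.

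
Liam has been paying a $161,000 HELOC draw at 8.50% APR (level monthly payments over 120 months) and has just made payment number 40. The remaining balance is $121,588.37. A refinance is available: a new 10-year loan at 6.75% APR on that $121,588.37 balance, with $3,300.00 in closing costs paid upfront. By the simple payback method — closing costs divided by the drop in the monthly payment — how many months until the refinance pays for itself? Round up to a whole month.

6 months

Current payment = 161,000 × 8.5%/12 / (1 − (1+0.0070833)^−120) = $1,996.17.
Refinanced payment = 121,588.37 × 0.0056250 / (1 − (1+0.0056250)^−120) = $1,396.13.
Monthly savings = $1,996.17 − $1,396.13 = $600.04.
Break-even = $3,300.00 / $600.04 = 5.50 → 6 months.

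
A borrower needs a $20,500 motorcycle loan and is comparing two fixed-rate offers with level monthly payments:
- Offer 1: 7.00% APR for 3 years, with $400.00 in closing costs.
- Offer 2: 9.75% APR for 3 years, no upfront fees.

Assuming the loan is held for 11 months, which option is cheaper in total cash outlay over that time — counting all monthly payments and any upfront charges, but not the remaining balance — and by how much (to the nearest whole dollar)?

Offer 1: monthly rate = 7%/12 = 0.0058333; payment = 20,500 × 0.0058333 / (1 − (1+0.0058333)^−36) = $632.98.
Offer 2: monthly rate = 9.75%/12 = 0.0081250; payment = 20,500 × 0.0081250 / (1 − (1+0.0081250)^−36) = $659.07.
Over 11 months: Offer 1 costs 11 × $632.98 + $400.00 = $7,362.78; Offer 2 costs 11 × $659.07 = $7,249.77.
Offer 2 is cheaper by $7,362.78 − $7,249.77 = $113.01.

Offer 2 by $113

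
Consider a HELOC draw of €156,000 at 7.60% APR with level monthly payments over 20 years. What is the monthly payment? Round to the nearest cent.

€1,266.28

At 7.60% the monthly rate is 0.0063333, so the payment is 156,000 × 0.0063333 / (1 − 1.0063333^−240) = €1,266.28.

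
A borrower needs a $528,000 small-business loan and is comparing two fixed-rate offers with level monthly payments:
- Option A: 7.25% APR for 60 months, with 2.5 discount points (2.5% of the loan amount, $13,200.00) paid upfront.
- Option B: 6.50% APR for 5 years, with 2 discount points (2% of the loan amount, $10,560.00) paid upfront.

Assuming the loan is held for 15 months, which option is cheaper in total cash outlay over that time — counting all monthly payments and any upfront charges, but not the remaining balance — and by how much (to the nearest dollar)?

Option B by $5,437

Option A: at 7.25% the monthly rate is 0.0060417, so the payment is 528,000 × 0.0060417 / (1 − 1.0060417^−60) = $10,517.42.
Option B: at 6.50% the monthly rate is 0.0054167, so the payment is 528,000 × 0.0054167 / (1 − 1.0054167^−60) = $10,330.93.
Over 15 months: Option A costs 15 × $10,517.42 + $13,200.00 = $170,961.30; Option B costs 15 × $10,330.93 + $10,560.00 = $165,523.95.
Option B is cheaper by $170,961.30 − $165,523.95 = $5,437.35.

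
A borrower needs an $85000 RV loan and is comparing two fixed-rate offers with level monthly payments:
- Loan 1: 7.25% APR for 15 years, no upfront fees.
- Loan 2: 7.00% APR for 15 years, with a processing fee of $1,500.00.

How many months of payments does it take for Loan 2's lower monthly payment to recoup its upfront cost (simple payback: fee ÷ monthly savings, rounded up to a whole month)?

Loan 1: monthly rate = 7.25%/12 = 0.0060417; payment = 85,000 × 0.0060417 / (1 − (1+0.0060417)^−180) = $775.93.
Loan 2: monthly rate = 7%/12 = 0.0058333; payment = 85,000 × 0.0058333 / (1 − (1+0.0058333)^−180) = $764.00.
Monthly savings = $775.93 − $764.00 = $11.93.
Break-even = $1,500.00 / $11.93 = 125.73 → 126 months.

126 months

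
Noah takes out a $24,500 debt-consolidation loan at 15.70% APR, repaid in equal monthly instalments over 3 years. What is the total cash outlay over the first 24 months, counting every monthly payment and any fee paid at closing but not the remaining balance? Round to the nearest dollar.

Monthly rate = 15.7%/12 = 0.0130833; payment = 24,500 × 0.0130833 / (1 − (1+0.0130833)^−36) = $857.72.
Total outlay = 24 × $857.72 = $20,585.28.

$20,585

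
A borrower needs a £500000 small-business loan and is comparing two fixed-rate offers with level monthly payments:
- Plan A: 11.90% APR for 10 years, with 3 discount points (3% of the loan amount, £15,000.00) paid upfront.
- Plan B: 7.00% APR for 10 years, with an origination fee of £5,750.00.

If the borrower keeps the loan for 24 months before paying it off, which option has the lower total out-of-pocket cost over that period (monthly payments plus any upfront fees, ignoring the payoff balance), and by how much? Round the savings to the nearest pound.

Plan B by £41,392

Plan A: at 11.90% the monthly rate is 0.0099167, so the payment is 500,000 × 0.0099167 / (1 − 1.0099167^−120) = £7,144.67.
Plan B: at 7.00% the monthly rate is 0.0058333, so the payment is 500,000 × 0.0058333 / (1 − 1.0058333^−120) = £5,805.42.
Over 24 months: Plan A costs 24 × £7,144.67 + £15,000.00 = £186,472.08; Plan B costs 24 × £5,805.42 + £5,750.00 = £145,080.08.
Plan B is cheaper by £186,472.08 − £145,080.08 = £41,392.00.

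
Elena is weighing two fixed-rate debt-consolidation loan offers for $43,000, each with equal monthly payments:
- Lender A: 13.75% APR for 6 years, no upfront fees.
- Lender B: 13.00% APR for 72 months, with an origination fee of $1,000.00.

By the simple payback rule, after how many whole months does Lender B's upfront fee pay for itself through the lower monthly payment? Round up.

Lender A: monthly rate = 13.75%/12 = 0.0114583; payment = 43,000 × 0.0114583 / (1 − (1+0.0114583)^−72) = $880.30.
Lender B: monthly rate = 13%/12 = 0.0108333; payment = 43,000 × 0.0108333 / (1 − (1+0.0108333)^−72) = $863.19.
Monthly savings = $880.30 − $863.19 = $17.11.
Break-even = $1,000.00 / $17.11 = 58.45 → 59 months.

59 months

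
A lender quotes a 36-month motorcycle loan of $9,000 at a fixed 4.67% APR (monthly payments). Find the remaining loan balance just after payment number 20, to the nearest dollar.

$4,156

With monthly rate i = 4.67%/12 = 0.0038917, the balance after k of n payments is P · [(1+i)^n − (1+i)^k] / [(1+i)^n − 1].
(1+0.0038917)^36 = 1.15007608 and (1+0.0038917)^20 = 1.08077921, so the balance is 9,000 × (1.15007608 − 1.08077921) / (1.15007608 − 1) = $4,155.70.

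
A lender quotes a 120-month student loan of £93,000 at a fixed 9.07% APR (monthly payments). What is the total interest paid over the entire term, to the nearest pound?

Monthly rate = 9.07%/12 = 0.0075583; payment = 93,000 × 0.0075583 / (1 − (1+0.0075583)^−120) = £1,181.61.
Total paid = 120 × £1,181.61 = £141,793.20; interest = £141,793.20 − £93,000 = £48,793.20.

£48,793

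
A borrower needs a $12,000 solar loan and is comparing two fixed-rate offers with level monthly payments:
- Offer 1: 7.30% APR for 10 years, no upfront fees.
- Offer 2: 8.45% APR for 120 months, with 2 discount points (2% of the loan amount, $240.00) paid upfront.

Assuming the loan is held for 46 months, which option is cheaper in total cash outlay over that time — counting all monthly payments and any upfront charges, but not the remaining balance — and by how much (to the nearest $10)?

Offer 1 by $570

Offer 1: monthly rate = 7.3%/12 = 0.0060833; payment = 12,000 × 0.0060833 / (1 − (1+0.0060833)^−120) = $141.19.
Offer 2: monthly rate = 8.45%/12 = 0.0070417; payment = 12,000 × 0.0070417 / (1 − (1+0.0070417)^−120) = $148.46.
Over 46 months: Offer 1 costs 46 × $141.19 = $6,494.74; Offer 2 costs 46 × $148.46 + $240.00 = $7,069.16.
Offer 1 is cheaper by $7,069.16 − $6,494.74 = $574.42.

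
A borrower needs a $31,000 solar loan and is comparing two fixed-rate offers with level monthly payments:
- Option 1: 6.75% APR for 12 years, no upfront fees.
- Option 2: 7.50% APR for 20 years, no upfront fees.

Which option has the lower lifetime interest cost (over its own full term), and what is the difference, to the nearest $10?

Option 1 by $14,620

Option 1: at 6.75% the monthly rate is 0.0056250, so the payment is 31,000 × 0.0056250 / (1 − 1.0056250^−144) = $314.68.
Total interest on Option 1 = 144 × $314.68 − $31,000 = $14,313.92.
Option 2: at 7.50% the monthly rate is 0.0062500, so the payment is 31,000 × 0.0062500 / (1 − 1.0062500^−240) = $249.73.
Total interest on Option 2 = 240 × $249.73 − $31,000 = $28,935.20.
Option 1 is lower by $14,621.28.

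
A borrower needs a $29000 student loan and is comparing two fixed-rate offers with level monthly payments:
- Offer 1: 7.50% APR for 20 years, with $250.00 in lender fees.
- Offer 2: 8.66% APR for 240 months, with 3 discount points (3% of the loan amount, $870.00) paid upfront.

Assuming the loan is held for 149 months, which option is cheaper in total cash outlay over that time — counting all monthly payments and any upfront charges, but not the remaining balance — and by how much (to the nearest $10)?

Offer 1 by $3,750

Offer 1: monthly rate = 7.5%/12 = 0.0062500; payment = 29,000 × 0.0062500 / (1 − (1+0.0062500)^−240) = $233.62.
Offer 2: monthly rate = 8.66%/12 = 0.0072167; payment = 29,000 × 0.0072167 / (1 − (1+0.0072167)^−240) = $254.61.
Over 149 months: Offer 1 costs 149 × $233.62 + $250.00 = $35,059.38; Offer 2 costs 149 × $254.61 + $870.00 = $38,806.89.
Offer 1 is cheaper by $38,806.89 − $35,059.38 = $3,747.51.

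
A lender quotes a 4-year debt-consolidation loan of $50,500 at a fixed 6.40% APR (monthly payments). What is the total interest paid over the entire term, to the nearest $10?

Monthly rate = 6.4%/12 = 0.0053333; payment = 50,500 × 0.0053333 / (1 − (1+0.0053333)^−48) = $1,195.28.
Total paid = 48 × $1,195.28 = $57,373.44; interest = $57,373.44 − $50,500 = $6,873.44.

$6,870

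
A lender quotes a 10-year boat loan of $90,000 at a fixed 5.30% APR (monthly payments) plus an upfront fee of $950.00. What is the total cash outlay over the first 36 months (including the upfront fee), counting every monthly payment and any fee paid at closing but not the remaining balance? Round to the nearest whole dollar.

$35,792

Monthly rate = 5.3%/12 = 0.0044167; payment = 90,000 × 0.0044167 / (1 − (1+0.0044167)^−120) = $967.84.
Total outlay = 36 × $967.84 + $950.00 = $35,792.24.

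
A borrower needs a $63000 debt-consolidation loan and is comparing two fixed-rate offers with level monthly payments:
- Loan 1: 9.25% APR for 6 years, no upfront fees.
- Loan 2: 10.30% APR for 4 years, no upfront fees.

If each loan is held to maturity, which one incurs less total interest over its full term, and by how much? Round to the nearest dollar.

Loan 2 by $5,195

Loan 1: at 9.25% the monthly rate is 0.0077083, so the payment is 63,000 × 0.0077083 / (1 − 1.0077083^−72) = $1,143.44.
Total interest on Loan 1 = 72 × $1,143.44 − $63,000 = $19,327.68.
Loan 2: at 10.30% the monthly rate is 0.0085833, so the payment is 63,000 × 0.0085833 / (1 − 1.0085833^−48) = $1,606.93.
Total interest on Loan 2 = 48 × $1,606.93 − $63,000 = $14,132.64.
Loan 2 is lower by $5,195.04.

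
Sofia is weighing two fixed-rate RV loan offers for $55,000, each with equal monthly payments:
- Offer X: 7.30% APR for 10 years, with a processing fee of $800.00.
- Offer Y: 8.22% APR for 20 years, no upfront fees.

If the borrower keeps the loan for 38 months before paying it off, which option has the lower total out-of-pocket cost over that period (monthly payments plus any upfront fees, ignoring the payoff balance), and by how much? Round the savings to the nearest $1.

Offer X: monthly rate = 7.3%/12 = 0.0060833; payment = 55,000 × 0.0060833 / (1 − (1+0.0060833)^−120) = $647.13.
Offer Y: monthly rate = 8.22%/12 = 0.0068500; payment = 55,000 × 0.0068500 / (1 − (1+0.0068500)^−240) = $467.60.
Over 38 months: Offer X costs 38 × $647.13 + $800.00 = $25,390.94; Offer Y costs 38 × $467.60 = $17,768.80.
Offer Y is cheaper by $25,390.94 − $17,768.80 = $7,622.14.

Offer Y by $7,622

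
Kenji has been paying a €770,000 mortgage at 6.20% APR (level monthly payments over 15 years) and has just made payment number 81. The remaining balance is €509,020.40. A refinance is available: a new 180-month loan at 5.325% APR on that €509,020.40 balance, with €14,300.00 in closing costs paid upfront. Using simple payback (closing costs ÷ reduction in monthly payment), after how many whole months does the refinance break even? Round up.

6 months

Current payment = 770,000 × 6.2%/12 / (1 − (1+0.0051667)^−180) = €6,581.19.
Refinanced payment = 509,020.40 × 0.0044375 / (1 − (1+0.0044375)^−180) = €4,112.00.
Monthly savings = €6,581.19 − €4,112.00 = €2,469.19.
Break-even = €14,300.00 / €2,469.19 = 5.79 → 6 months.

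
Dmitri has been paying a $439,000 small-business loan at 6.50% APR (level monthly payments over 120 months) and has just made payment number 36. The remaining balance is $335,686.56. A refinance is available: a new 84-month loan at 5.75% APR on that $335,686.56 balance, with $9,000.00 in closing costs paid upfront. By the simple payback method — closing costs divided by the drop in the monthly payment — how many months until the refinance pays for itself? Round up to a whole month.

75 months

Current payment = 439,000 × 6.5%/12 / (1 − (1+0.0054167)^−120) = $4,984.76.
Refinanced payment = 335,686.56 × 0.0047917 / (1 − (1+0.0047917)^−84) = $4,863.76.
Monthly savings = $4,984.76 − $4,863.76 = $121.00.
Break-even = $9,000.00 / $121.00 = 74.38 → 75 months.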